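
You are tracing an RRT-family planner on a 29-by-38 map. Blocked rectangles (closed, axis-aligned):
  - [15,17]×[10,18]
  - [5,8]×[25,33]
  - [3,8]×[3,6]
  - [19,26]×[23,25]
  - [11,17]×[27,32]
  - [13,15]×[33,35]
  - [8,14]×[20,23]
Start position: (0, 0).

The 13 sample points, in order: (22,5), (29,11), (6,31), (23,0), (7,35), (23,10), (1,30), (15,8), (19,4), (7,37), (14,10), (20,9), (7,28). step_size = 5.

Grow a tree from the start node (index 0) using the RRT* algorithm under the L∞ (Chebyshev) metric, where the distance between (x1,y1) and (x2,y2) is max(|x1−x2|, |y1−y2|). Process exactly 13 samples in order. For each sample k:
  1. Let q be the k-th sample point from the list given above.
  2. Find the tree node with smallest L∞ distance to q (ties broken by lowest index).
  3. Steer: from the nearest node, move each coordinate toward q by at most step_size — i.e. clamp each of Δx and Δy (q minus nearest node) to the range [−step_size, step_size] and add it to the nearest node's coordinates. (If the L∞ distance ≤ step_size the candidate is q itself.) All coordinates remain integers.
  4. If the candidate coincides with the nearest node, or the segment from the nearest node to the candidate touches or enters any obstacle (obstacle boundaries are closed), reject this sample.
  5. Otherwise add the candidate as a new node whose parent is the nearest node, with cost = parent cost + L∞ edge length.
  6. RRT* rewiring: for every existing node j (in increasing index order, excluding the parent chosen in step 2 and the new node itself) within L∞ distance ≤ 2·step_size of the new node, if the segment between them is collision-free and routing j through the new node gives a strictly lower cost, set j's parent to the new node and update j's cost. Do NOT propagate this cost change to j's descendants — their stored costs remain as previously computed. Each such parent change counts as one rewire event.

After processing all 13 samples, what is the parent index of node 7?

1. q=(22,5) nearest=0 d=22 new=(5,5) → blocked by [3,8]×[3,6], reject
2. q=(29,11) nearest=0 d=29 new=(5,5) → blocked by [3,8]×[3,6], reject
3. q=(6,31) nearest=0 d=31 new=(5,5) → blocked by [3,8]×[3,6], reject
4. q=(23,0) nearest=0 d=23 new=(5,0) → add node 1 parent=0 cost=5
5. q=(7,35) nearest=0 d=35 new=(5,5) → blocked by [3,8]×[3,6], reject
6. q=(23,10) nearest=1 d=18 new=(10,5) → blocked by [3,8]×[3,6], reject
7. q=(1,30) nearest=0 d=30 new=(1,5) → add node 2 parent=0 cost=5
8. q=(15,8) nearest=1 d=10 new=(10,5) → blocked by [3,8]×[3,6], reject
9. q=(19,4) nearest=1 d=14 new=(10,4) → add node 3 parent=1 cost=10
10. q=(7,37) nearest=2 d=32 new=(6,10) → add node 4 parent=2 cost=10
11. q=(14,10) nearest=3 d=6 new=(14,9) → add node 5 parent=3 cost=15
12. q=(20,9) nearest=5 d=6 new=(19,9) → add node 6 parent=5 cost=20
13. q=(7,28) nearest=4 d=18 new=(7,15) → add node 7 parent=4 cost=15

Parent of node 7: 4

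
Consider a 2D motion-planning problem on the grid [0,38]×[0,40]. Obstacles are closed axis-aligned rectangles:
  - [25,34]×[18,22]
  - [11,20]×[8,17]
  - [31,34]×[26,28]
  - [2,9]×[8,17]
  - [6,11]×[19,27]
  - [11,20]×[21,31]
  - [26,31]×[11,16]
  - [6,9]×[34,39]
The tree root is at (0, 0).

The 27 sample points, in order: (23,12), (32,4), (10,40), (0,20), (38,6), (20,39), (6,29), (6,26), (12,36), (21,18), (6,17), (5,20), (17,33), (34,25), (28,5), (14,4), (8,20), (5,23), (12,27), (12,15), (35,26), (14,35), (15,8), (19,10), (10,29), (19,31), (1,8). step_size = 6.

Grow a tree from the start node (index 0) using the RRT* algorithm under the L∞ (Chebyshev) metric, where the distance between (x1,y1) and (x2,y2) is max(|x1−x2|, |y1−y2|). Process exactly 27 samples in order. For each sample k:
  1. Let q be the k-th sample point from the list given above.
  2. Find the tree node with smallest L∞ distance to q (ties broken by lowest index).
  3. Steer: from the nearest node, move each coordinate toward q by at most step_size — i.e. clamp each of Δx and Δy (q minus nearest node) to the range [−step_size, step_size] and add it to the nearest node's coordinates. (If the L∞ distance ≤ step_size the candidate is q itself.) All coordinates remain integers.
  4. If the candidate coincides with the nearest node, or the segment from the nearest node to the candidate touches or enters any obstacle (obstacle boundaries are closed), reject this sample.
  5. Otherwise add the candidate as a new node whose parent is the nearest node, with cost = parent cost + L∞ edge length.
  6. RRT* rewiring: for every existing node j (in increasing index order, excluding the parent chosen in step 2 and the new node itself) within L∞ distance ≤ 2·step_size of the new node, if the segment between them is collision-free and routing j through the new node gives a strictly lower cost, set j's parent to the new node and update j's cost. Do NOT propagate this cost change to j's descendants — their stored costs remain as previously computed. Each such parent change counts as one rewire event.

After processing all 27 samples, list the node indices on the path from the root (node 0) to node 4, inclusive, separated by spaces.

Path: 0 1 2 3 4

1. q=(23,12) nearest=0 d=23 new=(6,6) → add node 1 parent=0 cost=6
2. q=(32,4) nearest=1 d=26 new=(12,4) → add node 2 parent=1 cost=12
3. q=(10,40) nearest=1 d=34 new=(10,12) → blocked by [2,9]×[8,17], reject
4. q=(0,20) nearest=1 d=14 new=(0,12) → blocked by [2,9]×[8,17], reject
5. q=(38,6) nearest=2 d=26 new=(18,6) → add node 3 parent=2 cost=18
6. q=(20,39) nearest=1 d=33 new=(12,12) → blocked by [11,20]×[8,17], reject
7. q=(6,29) nearest=1 d=23 new=(6,12) → blocked by [2,9]×[8,17], reject
8. q=(6,26) nearest=1 d=20 new=(6,12) → blocked by [2,9]×[8,17], reject
9. q=(12,36) nearest=1 d=30 new=(12,12) → blocked by [11,20]×[8,17], reject
10. q=(21,18) nearest=3 d=12 new=(21,12) → blocked by [11,20]×[8,17], reject
11. q=(6,17) nearest=1 d=11 new=(6,12) → blocked by [2,9]×[8,17], reject
12. q=(5,20) nearest=1 d=14 new=(5,12) → blocked by [2,9]×[8,17], reject
13. q=(17,33) nearest=1 d=27 new=(12,12) → blocked by [11,20]×[8,17], reject
14. q=(34,25) nearest=3 d=19 new=(24,12) → blocked by [11,20]×[8,17], reject
15. q=(28,5) nearest=3 d=10 new=(24,5) → add node 4 parent=3 cost=24
16. q=(14,4) nearest=2 d=2 new=(14,4) → add node 5 parent=2 cost=14
17. q=(8,20) nearest=1 d=14 new=(8,12) → blocked by [2,9]×[8,17], reject
18. q=(5,23) nearest=1 d=17 new=(5,12) → blocked by [2,9]×[8,17], reject
19. q=(12,27) nearest=1 d=21 new=(12,12) → blocked by [11,20]×[8,17], reject
20. q=(12,15) nearest=1 d=9 new=(12,12) → blocked by [11,20]×[8,17], reject
21. q=(35,26) nearest=3 d=20 new=(24,12) → blocked by [11,20]×[8,17], reject
22. q=(14,35) nearest=1 d=29 new=(12,12) → blocked by [11,20]×[8,17], reject
23. q=(15,8) nearest=3 d=3 new=(15,8) → blocked by [11,20]×[8,17], reject
24. q=(19,10) nearest=3 d=4 new=(19,10) → blocked by [11,20]×[8,17], reject
25. q=(10,29) nearest=1 d=23 new=(10,12) → blocked by [2,9]×[8,17], reject
26. q=(19,31) nearest=1 d=25 new=(12,12) → blocked by [11,20]×[8,17], reject
27. q=(1,8) nearest=1 d=5 new=(1,8) → add node 6 parent=1 cost=11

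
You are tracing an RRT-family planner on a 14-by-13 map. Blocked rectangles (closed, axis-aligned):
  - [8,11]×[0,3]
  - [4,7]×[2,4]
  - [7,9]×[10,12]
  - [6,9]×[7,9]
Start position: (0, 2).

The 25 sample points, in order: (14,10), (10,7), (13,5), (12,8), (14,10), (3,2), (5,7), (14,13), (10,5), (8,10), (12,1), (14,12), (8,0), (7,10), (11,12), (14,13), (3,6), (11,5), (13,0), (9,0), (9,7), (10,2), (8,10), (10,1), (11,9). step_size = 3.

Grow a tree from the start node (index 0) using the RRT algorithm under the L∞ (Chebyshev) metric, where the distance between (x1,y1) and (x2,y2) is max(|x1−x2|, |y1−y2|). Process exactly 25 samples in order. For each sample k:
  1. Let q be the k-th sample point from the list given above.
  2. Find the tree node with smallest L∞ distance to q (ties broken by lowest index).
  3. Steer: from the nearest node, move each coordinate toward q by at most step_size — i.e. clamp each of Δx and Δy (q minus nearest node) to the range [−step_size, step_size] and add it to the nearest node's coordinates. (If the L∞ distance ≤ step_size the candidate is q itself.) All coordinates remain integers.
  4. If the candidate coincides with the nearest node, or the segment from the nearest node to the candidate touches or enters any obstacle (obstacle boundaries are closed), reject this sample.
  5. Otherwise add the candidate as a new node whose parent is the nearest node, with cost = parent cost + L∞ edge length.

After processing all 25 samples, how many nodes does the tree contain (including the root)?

Node count: 12

1. q=(14,10) nearest=0 d=14 new=(3,5) → add node 1 parent=0 cost=3
2. q=(10,7) nearest=1 d=7 new=(6,7) → blocked by [6,9]×[7,9], reject
3. q=(13,5) nearest=1 d=10 new=(6,5) → add node 2 parent=1 cost=6
4. q=(12,8) nearest=2 d=6 new=(9,8) → blocked by [6,9]×[7,9], reject
5. q=(14,10) nearest=2 d=8 new=(9,8) → blocked by [6,9]×[7,9], reject
6. q=(3,2) nearest=0 d=3 new=(3,2) → add node 3 parent=0 cost=3
7. q=(5,7) nearest=1 d=2 new=(5,7) → add node 4 parent=1 cost=5
8. q=(14,13) nearest=2 d=8 new=(9,8) → blocked by [6,9]×[7,9], reject
9. q=(10,5) nearest=2 d=4 new=(9,5) → add node 5 parent=2 cost=9
10. q=(8,10) nearest=4 d=3 new=(8,10) → blocked by [7,9]×[10,12], reject
11. q=(12,1) nearest=5 d=4 new=(12,2) → blocked by [8,11]×[0,3], reject
12. q=(14,12) nearest=5 d=7 new=(12,8) → add node 6 parent=5 cost=12
13. q=(8,0) nearest=1 d=5 new=(6,2) → blocked by [4,7]×[2,4], reject
14. q=(7,10) nearest=4 d=3 new=(7,10) → blocked by [7,9]×[10,12], reject
15. q=(11,12) nearest=6 d=4 new=(11,11) → add node 7 parent=6 cost=15
16. q=(14,13) nearest=7 d=3 new=(14,13) → add node 8 parent=7 cost=18
17. q=(3,6) nearest=1 d=1 new=(3,6) → add node 9 parent=1 cost=4
18. q=(11,5) nearest=5 d=2 new=(11,5) → add node 10 parent=5 cost=11
19. q=(13,0) nearest=5 d=5 new=(12,2) → blocked by [8,11]×[0,3], reject
20. q=(9,0) nearest=2 d=5 new=(9,2) → blocked by [8,11]×[0,3], reject
21. q=(9,7) nearest=5 d=2 new=(9,7) → blocked by [6,9]×[7,9], reject
22. q=(10,2) nearest=5 d=3 new=(10,2) → blocked by [8,11]×[0,3], reject
23. q=(8,10) nearest=4 d=3 new=(8,10) → blocked by [7,9]×[10,12], reject
24. q=(10,1) nearest=2 d=4 new=(9,2) → blocked by [8,11]×[0,3], reject
25. q=(11,9) nearest=6 d=1 new=(11,9) → add node 11 parent=6 cost=13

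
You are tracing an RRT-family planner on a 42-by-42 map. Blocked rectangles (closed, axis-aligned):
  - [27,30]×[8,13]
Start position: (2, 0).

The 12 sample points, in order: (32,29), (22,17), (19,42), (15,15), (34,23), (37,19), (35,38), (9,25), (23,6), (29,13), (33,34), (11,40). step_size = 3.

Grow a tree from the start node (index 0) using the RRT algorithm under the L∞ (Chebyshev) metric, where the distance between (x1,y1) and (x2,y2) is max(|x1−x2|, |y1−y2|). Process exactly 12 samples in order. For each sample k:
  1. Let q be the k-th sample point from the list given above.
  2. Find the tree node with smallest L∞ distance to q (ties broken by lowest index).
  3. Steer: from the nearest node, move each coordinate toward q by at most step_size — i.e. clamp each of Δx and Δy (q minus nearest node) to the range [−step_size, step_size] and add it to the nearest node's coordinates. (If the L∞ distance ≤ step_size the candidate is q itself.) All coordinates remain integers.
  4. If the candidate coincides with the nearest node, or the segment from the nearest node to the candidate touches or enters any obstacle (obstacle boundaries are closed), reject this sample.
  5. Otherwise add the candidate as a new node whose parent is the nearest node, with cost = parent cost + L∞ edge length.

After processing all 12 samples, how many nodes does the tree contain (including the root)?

Node count: 13

1. q=(32,29) nearest=0 d=30 new=(5,3) → add node 1 parent=0 cost=3
2. q=(22,17) nearest=1 d=17 new=(8,6) → add node 2 parent=1 cost=6
3. q=(19,42) nearest=2 d=36 new=(11,9) → add node 3 parent=2 cost=9
4. q=(15,15) nearest=3 d=6 new=(14,12) → add node 4 parent=3 cost=12
5. q=(34,23) nearest=4 d=20 new=(17,15) → add node 5 parent=4 cost=15
6. q=(37,19) nearest=5 d=20 new=(20,18) → add node 6 parent=5 cost=18
7. q=(35,38) nearest=6 d=20 new=(23,21) → add node 7 parent=6 cost=21
8. q=(9,25) nearest=5 d=10 new=(14,18) → add node 8 parent=5 cost=18
9. q=(23,6) nearest=4 d=9 new=(17,9) → add node 9 parent=4 cost=15
10. q=(29,13) nearest=7 d=8 new=(26,18) → add node 10 parent=7 cost=24
11. q=(33,34) nearest=7 d=13 new=(26,24) → add node 11 parent=7 cost=24
12. q=(11,40) nearest=11 d=16 new=(23,27) → add node 12 parent=11 cost=27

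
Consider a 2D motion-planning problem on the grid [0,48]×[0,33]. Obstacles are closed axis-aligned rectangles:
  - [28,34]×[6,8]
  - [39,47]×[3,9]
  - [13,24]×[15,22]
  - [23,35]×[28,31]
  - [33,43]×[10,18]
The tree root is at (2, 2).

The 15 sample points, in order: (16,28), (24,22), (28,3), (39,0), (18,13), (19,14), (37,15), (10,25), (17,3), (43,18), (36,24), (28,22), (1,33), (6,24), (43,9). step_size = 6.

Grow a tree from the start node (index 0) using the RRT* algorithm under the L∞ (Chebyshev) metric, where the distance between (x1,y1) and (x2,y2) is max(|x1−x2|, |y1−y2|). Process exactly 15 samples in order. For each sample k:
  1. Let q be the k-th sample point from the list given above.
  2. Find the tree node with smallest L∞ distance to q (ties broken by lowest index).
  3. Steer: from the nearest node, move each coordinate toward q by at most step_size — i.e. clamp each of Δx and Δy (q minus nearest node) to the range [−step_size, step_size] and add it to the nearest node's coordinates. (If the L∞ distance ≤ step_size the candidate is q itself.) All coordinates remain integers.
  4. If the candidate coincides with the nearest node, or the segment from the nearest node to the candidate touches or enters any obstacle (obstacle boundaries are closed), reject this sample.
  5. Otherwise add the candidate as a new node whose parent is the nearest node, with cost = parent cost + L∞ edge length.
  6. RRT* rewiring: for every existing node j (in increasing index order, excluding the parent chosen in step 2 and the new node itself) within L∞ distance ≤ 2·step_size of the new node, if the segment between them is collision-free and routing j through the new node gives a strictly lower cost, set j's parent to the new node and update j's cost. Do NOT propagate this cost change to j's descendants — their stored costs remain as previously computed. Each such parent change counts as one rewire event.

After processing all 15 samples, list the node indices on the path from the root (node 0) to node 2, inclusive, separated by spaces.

1. q=(16,28) nearest=0 d=26 new=(8,8) → add node 1 parent=0 cost=6
2. q=(24,22) nearest=1 d=16 new=(14,14) → add node 2 parent=1 cost=12
3. q=(28,3) nearest=2 d=14 new=(20,8) → add node 3 parent=2 cost=18
4. q=(39,0) nearest=3 d=19 new=(26,2) → add node 4 parent=3 cost=24
5. q=(18,13) nearest=2 d=4 new=(18,13) → add node 5 parent=2 cost=16
6. q=(19,14) nearest=5 d=1 new=(19,14) → add node 6 parent=5 cost=17
7. q=(37,15) nearest=4 d=13 new=(32,8) → blocked by [28,34]×[6,8], reject
8. q=(10,25) nearest=2 d=11 new=(10,20) → blocked by [13,24]×[15,22], reject
9. q=(17,3) nearest=3 d=5 new=(17,3) → add node 7 parent=3 cost=23
10. q=(43,18) nearest=4 d=17 new=(32,8) → blocked by [28,34]×[6,8], reject
11. q=(36,24) nearest=3 d=16 new=(26,14) → add node 8 parent=3 cost=24
12. q=(28,22) nearest=8 d=8 new=(28,20) → add node 9 parent=8 cost=30
13. q=(1,33) nearest=2 d=19 new=(8,20) → blocked by [13,24]×[15,22], reject
14. q=(6,24) nearest=2 d=10 new=(8,20) → blocked by [13,24]×[15,22], reject
15. q=(43,9) nearest=9 d=15 new=(34,14) → blocked by [33,43]×[10,18], reject

Path: 0 1 2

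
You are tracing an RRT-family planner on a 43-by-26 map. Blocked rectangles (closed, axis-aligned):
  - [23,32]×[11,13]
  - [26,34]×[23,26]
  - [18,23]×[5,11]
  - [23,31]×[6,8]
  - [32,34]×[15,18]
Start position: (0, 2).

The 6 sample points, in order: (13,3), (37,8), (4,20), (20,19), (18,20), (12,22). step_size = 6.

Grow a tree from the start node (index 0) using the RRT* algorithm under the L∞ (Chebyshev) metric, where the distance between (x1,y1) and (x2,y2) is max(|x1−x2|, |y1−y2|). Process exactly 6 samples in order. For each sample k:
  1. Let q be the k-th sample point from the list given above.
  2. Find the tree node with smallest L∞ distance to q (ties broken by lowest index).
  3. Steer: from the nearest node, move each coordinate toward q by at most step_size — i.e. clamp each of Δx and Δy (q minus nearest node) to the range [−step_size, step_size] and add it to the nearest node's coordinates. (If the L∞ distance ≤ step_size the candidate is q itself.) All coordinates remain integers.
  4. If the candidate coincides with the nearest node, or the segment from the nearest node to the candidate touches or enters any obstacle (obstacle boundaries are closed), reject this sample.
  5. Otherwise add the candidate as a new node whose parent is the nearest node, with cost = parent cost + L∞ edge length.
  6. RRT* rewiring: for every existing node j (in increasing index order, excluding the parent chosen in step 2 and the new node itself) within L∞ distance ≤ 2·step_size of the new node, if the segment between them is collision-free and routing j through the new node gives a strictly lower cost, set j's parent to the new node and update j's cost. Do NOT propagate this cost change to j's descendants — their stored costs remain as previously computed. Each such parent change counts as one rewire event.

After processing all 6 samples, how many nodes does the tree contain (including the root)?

1. q=(13,3) nearest=0 d=13 new=(6,3) → add node 1 parent=0 cost=6
2. q=(37,8) nearest=1 d=31 new=(12,8) → add node 2 parent=1 cost=12
3. q=(4,20) nearest=2 d=12 new=(6,14) → add node 3 parent=2 cost=18
4. q=(20,19) nearest=2 d=11 new=(18,14) → add node 4 parent=2 cost=18
5. q=(18,20) nearest=4 d=6 new=(18,20) → add node 5 parent=4 cost=24
6. q=(12,22) nearest=5 d=6 new=(12,22) → add node 6 parent=5 cost=30

Node count: 7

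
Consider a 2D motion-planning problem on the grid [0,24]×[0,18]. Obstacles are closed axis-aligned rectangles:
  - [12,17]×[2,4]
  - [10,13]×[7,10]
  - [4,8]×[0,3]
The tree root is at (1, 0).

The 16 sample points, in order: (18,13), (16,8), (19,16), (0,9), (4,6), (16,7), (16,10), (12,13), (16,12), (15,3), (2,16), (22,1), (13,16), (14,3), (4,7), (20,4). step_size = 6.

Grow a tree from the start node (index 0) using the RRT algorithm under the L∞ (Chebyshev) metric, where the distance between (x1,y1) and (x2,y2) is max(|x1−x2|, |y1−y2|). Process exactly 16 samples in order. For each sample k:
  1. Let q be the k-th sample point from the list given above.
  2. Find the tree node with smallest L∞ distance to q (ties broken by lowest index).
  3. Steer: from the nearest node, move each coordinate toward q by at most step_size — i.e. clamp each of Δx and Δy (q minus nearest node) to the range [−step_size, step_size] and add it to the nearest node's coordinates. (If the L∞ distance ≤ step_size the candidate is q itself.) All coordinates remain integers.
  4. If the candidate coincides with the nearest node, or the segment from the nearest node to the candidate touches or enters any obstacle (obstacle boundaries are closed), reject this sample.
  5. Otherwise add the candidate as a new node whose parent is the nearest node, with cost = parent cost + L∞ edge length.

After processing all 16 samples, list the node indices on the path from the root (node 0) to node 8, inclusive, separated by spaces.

Path: 0 1 2 8

1. q=(18,13) nearest=0 d=17 new=(7,6) → blocked by [4,8]×[0,3], reject
2. q=(16,8) nearest=0 d=15 new=(7,6) → blocked by [4,8]×[0,3], reject
3. q=(19,16) nearest=0 d=18 new=(7,6) → blocked by [4,8]×[0,3], reject
4. q=(0,9) nearest=0 d=9 new=(0,6) → add node 1 parent=0 cost=6
5. q=(4,6) nearest=1 d=4 new=(4,6) → add node 2 parent=1 cost=10
6. q=(16,7) nearest=2 d=12 new=(10,7) → blocked by [10,13]×[7,10], reject
7. q=(16,10) nearest=2 d=12 new=(10,10) → blocked by [10,13]×[7,10], reject
8. q=(12,13) nearest=2 d=8 new=(10,12) → add node 3 parent=2 cost=16
9. q=(16,12) nearest=3 d=6 new=(16,12) → add node 4 parent=3 cost=22
10. q=(15,3) nearest=3 d=9 new=(15,6) → blocked by [10,13]×[7,10], reject
11. q=(2,16) nearest=3 d=8 new=(4,16) → add node 5 parent=3 cost=22
12. q=(22,1) nearest=4 d=11 new=(22,6) → add node 6 parent=4 cost=28
13. q=(13,16) nearest=3 d=4 new=(13,16) → add node 7 parent=3 cost=20
14. q=(14,3) nearest=6 d=8 new=(16,3) → blocked by [12,17]×[2,4], reject
15. q=(4,7) nearest=2 d=1 new=(4,7) → add node 8 parent=2 cost=11
16. q=(20,4) nearest=6 d=2 new=(20,4) → add node 9 parent=6 cost=30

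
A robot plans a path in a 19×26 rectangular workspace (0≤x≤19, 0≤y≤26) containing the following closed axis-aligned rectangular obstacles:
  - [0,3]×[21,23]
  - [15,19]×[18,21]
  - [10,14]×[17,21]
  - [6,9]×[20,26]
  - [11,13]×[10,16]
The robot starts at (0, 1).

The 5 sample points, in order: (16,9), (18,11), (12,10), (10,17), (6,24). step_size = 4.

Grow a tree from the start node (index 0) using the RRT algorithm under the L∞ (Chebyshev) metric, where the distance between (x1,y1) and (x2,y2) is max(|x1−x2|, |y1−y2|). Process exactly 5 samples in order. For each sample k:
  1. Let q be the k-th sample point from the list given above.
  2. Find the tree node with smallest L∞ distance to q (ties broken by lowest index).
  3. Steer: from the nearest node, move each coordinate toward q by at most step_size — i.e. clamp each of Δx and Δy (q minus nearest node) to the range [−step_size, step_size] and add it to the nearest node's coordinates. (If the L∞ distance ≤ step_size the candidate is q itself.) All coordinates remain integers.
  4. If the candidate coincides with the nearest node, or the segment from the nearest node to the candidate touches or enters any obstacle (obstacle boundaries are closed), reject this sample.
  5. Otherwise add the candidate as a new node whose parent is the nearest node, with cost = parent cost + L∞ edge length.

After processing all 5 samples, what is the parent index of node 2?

Parent of node 2: 1

1. q=(16,9) nearest=0 d=16 new=(4,5) → add node 1 parent=0 cost=4
2. q=(18,11) nearest=1 d=14 new=(8,9) → add node 2 parent=1 cost=8
3. q=(12,10) nearest=2 d=4 new=(12,10) → blocked by [11,13]×[10,16], reject
4. q=(10,17) nearest=2 d=8 new=(10,13) → add node 3 parent=2 cost=12
5. q=(6,24) nearest=3 d=11 new=(6,17) → add node 4 parent=3 cost=16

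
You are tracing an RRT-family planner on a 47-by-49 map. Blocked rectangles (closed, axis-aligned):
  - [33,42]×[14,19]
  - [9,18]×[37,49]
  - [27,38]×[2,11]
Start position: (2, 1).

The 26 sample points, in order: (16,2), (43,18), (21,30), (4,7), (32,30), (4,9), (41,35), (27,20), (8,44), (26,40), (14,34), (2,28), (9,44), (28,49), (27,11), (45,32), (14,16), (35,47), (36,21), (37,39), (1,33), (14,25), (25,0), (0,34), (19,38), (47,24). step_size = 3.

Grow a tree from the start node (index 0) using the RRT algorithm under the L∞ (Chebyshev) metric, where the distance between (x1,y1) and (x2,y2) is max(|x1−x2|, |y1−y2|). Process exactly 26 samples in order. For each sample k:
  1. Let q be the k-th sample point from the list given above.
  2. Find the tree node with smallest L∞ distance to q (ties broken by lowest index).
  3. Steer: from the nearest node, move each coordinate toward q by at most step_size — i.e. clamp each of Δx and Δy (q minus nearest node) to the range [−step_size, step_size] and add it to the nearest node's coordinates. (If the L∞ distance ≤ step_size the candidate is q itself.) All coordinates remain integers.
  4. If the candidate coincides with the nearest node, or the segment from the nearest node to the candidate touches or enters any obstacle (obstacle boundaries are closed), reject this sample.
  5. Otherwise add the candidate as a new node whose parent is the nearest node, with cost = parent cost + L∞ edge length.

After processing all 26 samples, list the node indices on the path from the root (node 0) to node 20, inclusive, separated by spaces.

Path: 0 1 2 3 5 7 8 9 10 20

1. q=(16,2) nearest=0 d=14 new=(5,2) → add node 1 parent=0 cost=3
2. q=(43,18) nearest=1 d=38 new=(8,5) → add node 2 parent=1 cost=6
3. q=(21,30) nearest=2 d=25 new=(11,8) → add node 3 parent=2 cost=9
4. q=(4,7) nearest=2 d=4 new=(5,7) → add node 4 parent=2 cost=9
5. q=(32,30) nearest=3 d=22 new=(14,11) → add node 5 parent=3 cost=12
6. q=(4,9) nearest=4 d=2 new=(4,9) → add node 6 parent=4 cost=11
7. q=(41,35) nearest=5 d=27 new=(17,14) → add node 7 parent=5 cost=15
8. q=(27,20) nearest=7 d=10 new=(20,17) → add node 8 parent=7 cost=18
9. q=(8,44) nearest=8 d=27 new=(17,20) → add node 9 parent=8 cost=21
10. q=(26,40) nearest=9 d=20 new=(20,23) → add node 10 parent=9 cost=24
11. q=(14,34) nearest=10 d=11 new=(17,26) → add node 11 parent=10 cost=27
12. q=(2,28) nearest=7 d=15 new=(14,17) → add node 12 parent=7 cost=18
13. q=(9,44) nearest=11 d=18 new=(14,29) → add node 13 parent=11 cost=30
14. q=(28,49) nearest=13 d=20 new=(17,32) → add node 14 parent=13 cost=33
15. q=(27,11) nearest=8 d=7 new=(23,14) → add node 15 parent=8 cost=21
16. q=(45,32) nearest=15 d=22 new=(26,17) → add node 16 parent=15 cost=24
17. q=(14,16) nearest=12 d=1 new=(14,16) → add node 17 parent=12 cost=19
18. q=(35,47) nearest=14 d=18 new=(20,35) → add node 18 parent=14 cost=36
19. q=(36,21) nearest=16 d=10 new=(29,20) → add node 19 parent=16 cost=27
20. q=(37,39) nearest=10 d=17 new=(23,26) → add node 20 parent=10 cost=27
21. q=(1,33) nearest=13 d=13 new=(11,32) → add node 21 parent=13 cost=33
22. q=(14,25) nearest=11 d=3 new=(14,25) → add node 22 parent=11 cost=30
23. q=(25,0) nearest=5 d=11 new=(17,8) → add node 23 parent=5 cost=15
24. q=(0,34) nearest=21 d=11 new=(8,34) → add node 24 parent=21 cost=36
25. q=(19,38) nearest=18 d=3 new=(19,38) → add node 25 parent=18 cost=39
26. q=(47,24) nearest=19 d=18 new=(32,23) → add node 26 parent=19 cost=30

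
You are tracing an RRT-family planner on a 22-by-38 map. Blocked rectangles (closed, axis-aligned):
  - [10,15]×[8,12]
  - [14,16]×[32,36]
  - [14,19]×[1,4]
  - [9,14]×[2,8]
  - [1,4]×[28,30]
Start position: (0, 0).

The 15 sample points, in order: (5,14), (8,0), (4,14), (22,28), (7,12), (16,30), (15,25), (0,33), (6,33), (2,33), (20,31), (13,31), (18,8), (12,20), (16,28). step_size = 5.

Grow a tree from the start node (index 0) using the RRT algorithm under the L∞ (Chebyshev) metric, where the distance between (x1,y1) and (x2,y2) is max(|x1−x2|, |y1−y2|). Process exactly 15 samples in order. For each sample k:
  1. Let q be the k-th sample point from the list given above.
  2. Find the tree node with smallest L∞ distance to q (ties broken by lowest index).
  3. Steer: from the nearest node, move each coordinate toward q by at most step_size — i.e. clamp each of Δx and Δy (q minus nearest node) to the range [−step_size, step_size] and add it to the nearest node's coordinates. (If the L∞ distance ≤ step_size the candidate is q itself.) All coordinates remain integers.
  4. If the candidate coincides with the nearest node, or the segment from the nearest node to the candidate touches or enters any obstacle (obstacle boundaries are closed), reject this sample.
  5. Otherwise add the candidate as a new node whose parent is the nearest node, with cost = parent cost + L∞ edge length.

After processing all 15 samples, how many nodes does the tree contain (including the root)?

1. q=(5,14) nearest=0 d=14 new=(5,5) → add node 1 parent=0 cost=5
2. q=(8,0) nearest=1 d=5 new=(8,0) → add node 2 parent=1 cost=10
3. q=(4,14) nearest=1 d=9 new=(4,10) → add node 3 parent=1 cost=10
4. q=(22,28) nearest=3 d=18 new=(9,15) → add node 4 parent=3 cost=15
5. q=(7,12) nearest=3 d=3 new=(7,12) → add node 5 parent=3 cost=13
6. q=(16,30) nearest=4 d=15 new=(14,20) → add node 6 parent=4 cost=20
7. q=(15,25) nearest=6 d=5 new=(15,25) → add node 7 parent=6 cost=25
8. q=(0,33) nearest=6 d=14 new=(9,25) → add node 8 parent=6 cost=25
9. q=(6,33) nearest=8 d=8 new=(6,30) → add node 9 parent=8 cost=30
10. q=(2,33) nearest=9 d=4 new=(2,33) → add node 10 parent=9 cost=34
11. q=(20,31) nearest=7 d=6 new=(20,30) → add node 11 parent=7 cost=30
12. q=(13,31) nearest=7 d=6 new=(13,30) → add node 12 parent=7 cost=30
13. q=(18,8) nearest=4 d=9 new=(14,10) → blocked by [10,15]×[8,12], reject
14. q=(12,20) nearest=6 d=2 new=(12,20) → add node 13 parent=6 cost=22
15. q=(16,28) nearest=7 d=3 new=(16,28) → add node 14 parent=7 cost=28

Node count: 15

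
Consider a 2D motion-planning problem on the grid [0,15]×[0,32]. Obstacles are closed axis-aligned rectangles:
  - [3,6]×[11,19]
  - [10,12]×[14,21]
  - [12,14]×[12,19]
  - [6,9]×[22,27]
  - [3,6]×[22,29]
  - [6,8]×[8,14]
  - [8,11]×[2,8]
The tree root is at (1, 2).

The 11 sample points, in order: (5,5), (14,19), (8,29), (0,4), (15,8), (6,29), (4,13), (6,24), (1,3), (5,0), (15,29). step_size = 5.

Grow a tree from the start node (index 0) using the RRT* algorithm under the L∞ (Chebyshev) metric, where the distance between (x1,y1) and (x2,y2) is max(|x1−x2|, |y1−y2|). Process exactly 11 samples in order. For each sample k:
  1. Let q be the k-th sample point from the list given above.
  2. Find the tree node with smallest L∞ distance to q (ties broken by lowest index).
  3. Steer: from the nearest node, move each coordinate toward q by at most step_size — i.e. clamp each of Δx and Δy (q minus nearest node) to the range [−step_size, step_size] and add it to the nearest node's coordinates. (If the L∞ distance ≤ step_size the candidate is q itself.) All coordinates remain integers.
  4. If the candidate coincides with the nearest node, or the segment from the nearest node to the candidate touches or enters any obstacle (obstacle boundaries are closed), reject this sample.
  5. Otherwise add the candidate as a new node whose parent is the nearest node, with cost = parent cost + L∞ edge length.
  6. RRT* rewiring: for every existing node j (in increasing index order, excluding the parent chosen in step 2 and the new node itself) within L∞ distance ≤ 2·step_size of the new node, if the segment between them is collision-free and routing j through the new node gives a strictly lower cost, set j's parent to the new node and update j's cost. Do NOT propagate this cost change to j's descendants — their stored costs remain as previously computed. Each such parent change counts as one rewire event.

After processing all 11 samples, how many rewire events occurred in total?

1. q=(5,5) nearest=0 d=4 new=(5,5) → add node 1 parent=0 cost=4
2. q=(14,19) nearest=1 d=14 new=(10,10) → blocked by [6,8]×[8,14], reject
3. q=(8,29) nearest=1 d=24 new=(8,10) → blocked by [6,8]×[8,14], reject
4. q=(0,4) nearest=0 d=2 new=(0,4) → add node 2 parent=0 cost=2
5. q=(15,8) nearest=1 d=10 new=(10,8) → blocked by [8,11]×[2,8], reject
6. q=(6,29) nearest=1 d=24 new=(6,10) → blocked by [6,8]×[8,14], reject
7. q=(4,13) nearest=1 d=8 new=(4,10) → add node 3 parent=1 cost=9
8. q=(6,24) nearest=3 d=14 new=(6,15) → blocked by [3,6]×[11,19], reject
9. q=(1,3) nearest=0 d=1 new=(1,3) → add node 4 parent=0 cost=1; rewire 3→4 (8<9)
10. q=(5,0) nearest=0 d=4 new=(5,0) → add node 5 parent=0 cost=4
11. q=(15,29) nearest=3 d=19 new=(9,15) → blocked by [3,6]×[11,19], reject

Rewire events: 1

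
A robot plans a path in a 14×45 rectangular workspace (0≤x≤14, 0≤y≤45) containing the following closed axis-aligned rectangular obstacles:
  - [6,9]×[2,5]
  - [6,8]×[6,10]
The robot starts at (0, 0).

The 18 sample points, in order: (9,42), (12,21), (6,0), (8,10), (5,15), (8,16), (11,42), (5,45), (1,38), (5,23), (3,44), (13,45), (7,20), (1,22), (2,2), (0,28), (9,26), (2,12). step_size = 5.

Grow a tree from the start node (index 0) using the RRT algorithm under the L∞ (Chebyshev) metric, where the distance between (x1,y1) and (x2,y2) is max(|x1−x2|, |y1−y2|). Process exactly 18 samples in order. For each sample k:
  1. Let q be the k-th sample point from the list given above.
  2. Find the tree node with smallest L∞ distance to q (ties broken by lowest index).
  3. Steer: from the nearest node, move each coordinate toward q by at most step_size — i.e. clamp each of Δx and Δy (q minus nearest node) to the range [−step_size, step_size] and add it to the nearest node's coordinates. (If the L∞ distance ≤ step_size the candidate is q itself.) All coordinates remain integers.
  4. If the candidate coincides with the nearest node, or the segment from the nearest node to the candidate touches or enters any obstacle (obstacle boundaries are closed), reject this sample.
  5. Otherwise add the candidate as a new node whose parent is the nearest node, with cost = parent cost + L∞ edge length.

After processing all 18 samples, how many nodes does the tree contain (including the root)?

1. q=(9,42) nearest=0 d=42 new=(5,5) → add node 1 parent=0 cost=5
2. q=(12,21) nearest=1 d=16 new=(10,10) → blocked by [6,8]×[6,10], reject
3. q=(6,0) nearest=1 d=5 new=(6,0) → add node 2 parent=1 cost=10
4. q=(8,10) nearest=1 d=5 new=(8,10) → blocked by [6,8]×[6,10], reject
5. q=(5,15) nearest=1 d=10 new=(5,10) → add node 3 parent=1 cost=10
6. q=(8,16) nearest=3 d=6 new=(8,15) → add node 4 parent=3 cost=15
7. q=(11,42) nearest=4 d=27 new=(11,20) → add node 5 parent=4 cost=20
8. q=(5,45) nearest=5 d=25 new=(6,25) → add node 6 parent=5 cost=25
9. q=(1,38) nearest=6 d=13 new=(1,30) → add node 7 parent=6 cost=30
10. q=(5,23) nearest=6 d=2 new=(5,23) → add node 8 parent=6 cost=27
11. q=(3,44) nearest=7 d=14 new=(3,35) → add node 9 parent=7 cost=35
12. q=(13,45) nearest=9 d=10 new=(8,40) → add node 10 parent=9 cost=40
13. q=(7,20) nearest=8 d=3 new=(7,20) → add node 11 parent=8 cost=30
14. q=(1,22) nearest=8 d=4 new=(1,22) → add node 12 parent=8 cost=31
15. q=(2,2) nearest=0 d=2 new=(2,2) → add node 13 parent=0 cost=2
16. q=(0,28) nearest=7 d=2 new=(0,28) → add node 14 parent=7 cost=32
17. q=(9,26) nearest=6 d=3 new=(9,26) → add node 15 parent=6 cost=28
18. q=(2,12) nearest=3 d=3 new=(2,12) → add node 16 parent=3 cost=13

Node count: 17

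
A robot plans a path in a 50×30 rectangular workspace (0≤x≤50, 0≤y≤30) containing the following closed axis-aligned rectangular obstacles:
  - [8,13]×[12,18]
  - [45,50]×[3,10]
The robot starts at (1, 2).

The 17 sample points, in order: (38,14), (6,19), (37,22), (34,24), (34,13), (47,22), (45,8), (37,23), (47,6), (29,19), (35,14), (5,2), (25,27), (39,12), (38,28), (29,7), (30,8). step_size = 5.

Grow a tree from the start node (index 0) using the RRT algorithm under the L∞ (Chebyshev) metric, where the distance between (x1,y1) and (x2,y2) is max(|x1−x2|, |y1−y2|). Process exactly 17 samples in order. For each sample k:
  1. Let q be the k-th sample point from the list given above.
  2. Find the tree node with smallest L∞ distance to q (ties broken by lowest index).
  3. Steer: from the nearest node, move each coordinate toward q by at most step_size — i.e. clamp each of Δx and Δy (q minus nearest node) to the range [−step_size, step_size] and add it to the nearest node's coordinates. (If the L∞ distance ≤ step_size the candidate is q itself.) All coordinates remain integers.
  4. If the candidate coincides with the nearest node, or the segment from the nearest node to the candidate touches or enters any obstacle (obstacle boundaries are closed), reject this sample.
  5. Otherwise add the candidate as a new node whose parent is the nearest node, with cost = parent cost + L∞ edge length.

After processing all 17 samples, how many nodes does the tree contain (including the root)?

Node count: 14

1. q=(38,14) nearest=0 d=37 new=(6,7) → add node 1 parent=0 cost=5
2. q=(6,19) nearest=1 d=12 new=(6,12) → add node 2 parent=1 cost=10
3. q=(37,22) nearest=1 d=31 new=(11,12) → blocked by [8,13]×[12,18], reject
4. q=(34,24) nearest=1 d=28 new=(11,12) → blocked by [8,13]×[12,18], reject
5. q=(34,13) nearest=1 d=28 new=(11,12) → blocked by [8,13]×[12,18], reject
6. q=(47,22) nearest=1 d=41 new=(11,12) → blocked by [8,13]×[12,18], reject
7. q=(45,8) nearest=1 d=39 new=(11,8) → add node 3 parent=1 cost=10
8. q=(37,23) nearest=3 d=26 new=(16,13) → add node 4 parent=3 cost=15
9. q=(47,6) nearest=4 d=31 new=(21,8) → add node 5 parent=4 cost=20
10. q=(29,19) nearest=5 d=11 new=(26,13) → add node 6 parent=5 cost=25
11. q=(35,14) nearest=6 d=9 new=(31,14) → add node 7 parent=6 cost=30
12. q=(5,2) nearest=0 d=4 new=(5,2) → add node 8 parent=0 cost=4
13. q=(25,27) nearest=7 d=13 new=(26,19) → add node 9 parent=7 cost=35
14. q=(39,12) nearest=7 d=8 new=(36,12) → add node 10 parent=7 cost=35
15. q=(38,28) nearest=9 d=12 new=(31,24) → add node 11 parent=9 cost=40
16. q=(29,7) nearest=6 d=6 new=(29,8) → add node 12 parent=6 cost=30
17. q=(30,8) nearest=12 d=1 new=(30,8) → add node 13 parent=12 cost=31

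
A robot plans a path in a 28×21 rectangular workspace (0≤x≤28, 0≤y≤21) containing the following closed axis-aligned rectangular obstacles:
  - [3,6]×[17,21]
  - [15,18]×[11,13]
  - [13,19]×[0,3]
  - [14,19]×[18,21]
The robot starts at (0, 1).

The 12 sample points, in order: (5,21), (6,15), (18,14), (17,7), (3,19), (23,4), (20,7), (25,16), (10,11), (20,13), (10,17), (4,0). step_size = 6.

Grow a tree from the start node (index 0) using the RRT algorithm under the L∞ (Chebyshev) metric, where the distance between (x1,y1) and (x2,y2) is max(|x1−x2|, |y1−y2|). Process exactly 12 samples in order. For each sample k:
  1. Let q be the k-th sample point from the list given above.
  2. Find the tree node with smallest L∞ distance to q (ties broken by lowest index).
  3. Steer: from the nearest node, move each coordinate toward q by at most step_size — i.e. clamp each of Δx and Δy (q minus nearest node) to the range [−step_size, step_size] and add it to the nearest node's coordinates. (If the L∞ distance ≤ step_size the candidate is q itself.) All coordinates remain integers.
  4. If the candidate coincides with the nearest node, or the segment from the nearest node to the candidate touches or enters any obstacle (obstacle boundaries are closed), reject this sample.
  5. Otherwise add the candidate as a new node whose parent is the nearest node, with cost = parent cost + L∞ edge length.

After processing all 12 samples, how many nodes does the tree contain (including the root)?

Node count: 12

1. q=(5,21) nearest=0 d=20 new=(5,7) → add node 1 parent=0 cost=6
2. q=(6,15) nearest=1 d=8 new=(6,13) → add node 2 parent=1 cost=12
3. q=(18,14) nearest=2 d=12 new=(12,14) → add node 3 parent=2 cost=18
4. q=(17,7) nearest=3 d=7 new=(17,8) → add node 4 parent=3 cost=24
5. q=(3,19) nearest=2 d=6 new=(3,19) → blocked by [3,6]×[17,21], reject
6. q=(23,4) nearest=4 d=6 new=(23,4) → add node 5 parent=4 cost=30
7. q=(20,7) nearest=4 d=3 new=(20,7) → add node 6 parent=4 cost=27
8. q=(25,16) nearest=4 d=8 new=(23,14) → add node 7 parent=4 cost=30
9. q=(10,11) nearest=3 d=3 new=(10,11) → add node 8 parent=3 cost=21
10. q=(20,13) nearest=7 d=3 new=(20,13) → add node 9 parent=7 cost=33
11. q=(10,17) nearest=3 d=3 new=(10,17) → add node 10 parent=3 cost=21
12. q=(4,0) nearest=0 d=4 new=(4,0) → add node 11 parent=0 cost=4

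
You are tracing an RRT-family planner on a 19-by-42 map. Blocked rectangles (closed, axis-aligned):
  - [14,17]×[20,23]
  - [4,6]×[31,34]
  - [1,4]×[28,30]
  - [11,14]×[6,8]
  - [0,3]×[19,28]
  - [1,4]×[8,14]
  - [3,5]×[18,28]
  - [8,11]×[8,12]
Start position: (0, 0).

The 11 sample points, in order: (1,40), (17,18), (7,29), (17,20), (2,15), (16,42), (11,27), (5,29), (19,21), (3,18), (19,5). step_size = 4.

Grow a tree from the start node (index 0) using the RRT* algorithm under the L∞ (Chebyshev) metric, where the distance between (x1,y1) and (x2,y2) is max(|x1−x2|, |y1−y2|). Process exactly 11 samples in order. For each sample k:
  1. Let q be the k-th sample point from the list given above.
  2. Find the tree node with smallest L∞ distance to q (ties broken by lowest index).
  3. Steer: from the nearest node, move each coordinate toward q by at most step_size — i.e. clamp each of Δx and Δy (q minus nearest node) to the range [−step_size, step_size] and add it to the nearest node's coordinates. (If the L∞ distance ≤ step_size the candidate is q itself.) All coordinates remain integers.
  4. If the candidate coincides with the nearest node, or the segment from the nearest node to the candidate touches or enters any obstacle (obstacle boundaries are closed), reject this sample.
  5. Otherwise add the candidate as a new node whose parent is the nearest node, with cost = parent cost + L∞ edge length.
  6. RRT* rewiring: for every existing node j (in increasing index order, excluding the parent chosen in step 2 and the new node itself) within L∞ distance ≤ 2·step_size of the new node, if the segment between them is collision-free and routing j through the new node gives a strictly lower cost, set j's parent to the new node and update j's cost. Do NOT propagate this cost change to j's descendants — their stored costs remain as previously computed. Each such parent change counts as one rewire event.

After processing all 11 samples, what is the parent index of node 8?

1. q=(1,40) nearest=0 d=40 new=(1,4) → add node 1 parent=0 cost=4
2. q=(17,18) nearest=1 d=16 new=(5,8) → add node 2 parent=1 cost=8
3. q=(7,29) nearest=2 d=21 new=(7,12) → add node 3 parent=2 cost=12
4. q=(17,20) nearest=3 d=10 new=(11,16) → add node 4 parent=3 cost=16
5. q=(2,15) nearest=3 d=5 new=(3,15) → add node 5 parent=3 cost=16
6. q=(16,42) nearest=4 d=26 new=(15,20) → blocked by [14,17]×[20,23], reject
7. q=(11,27) nearest=4 d=11 new=(11,20) → add node 6 parent=4 cost=20
8. q=(5,29) nearest=6 d=9 new=(7,24) → add node 7 parent=6 cost=24
9. q=(19,21) nearest=4 d=8 new=(15,20) → blocked by [14,17]×[20,23], reject
10. q=(3,18) nearest=5 d=3 new=(3,18) → blocked by [3,5]×[18,28], reject
11. q=(19,5) nearest=4 d=11 new=(15,12) → add node 8 parent=4 cost=20

Parent of node 8: 4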